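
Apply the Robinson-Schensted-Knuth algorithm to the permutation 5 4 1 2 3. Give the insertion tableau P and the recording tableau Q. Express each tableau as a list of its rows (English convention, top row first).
P = [[1, 2, 3], [4], [5]], Q = [[1, 4, 5], [2], [3]]

Insert each entry of the permutation into P by Schensted row insertion, recording in Q the position of each new cell.

Insert 5: appended to row 1. P = [[5]], Q = [[1]].
Insert 4: 4 bumps 5 from row 1; 5 starts row 2. P = [[4], [5]], Q = [[1], [2]].
Insert 1: 1 bumps 4 from row 1; 4 bumps 5 from row 2; 5 starts row 3. P = [[1], [4], [5]], Q = [[1], [2], [3]].
Insert 2: appended to row 1. P = [[1, 2], [4], [5]], Q = [[1, 4], [2], [3]].
Insert 3: appended to row 1. P = [[1, 2, 3], [4], [5]], Q = [[1, 4, 5], [2], [3]].

So P = [[1, 2, 3], [4], [5]], Q = [[1, 4, 5], [2], [3]].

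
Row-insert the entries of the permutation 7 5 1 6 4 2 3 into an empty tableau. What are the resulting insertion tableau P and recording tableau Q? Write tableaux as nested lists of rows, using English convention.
P = [[1, 2, 3], [4, 6], [5], [7]], Q = [[1, 4, 7], [2, 5], [3], [6]]

Insert each entry of the permutation into P by Schensted row insertion, recording in Q the position of each new cell.

Insert 7: appended to row 1. P = [[7]], Q = [[1]].
Insert 5: 5 bumps 7 from row 1; 7 starts row 2. P = [[5], [7]], Q = [[1], [2]].
Insert 1: 1 bumps 5 from row 1; 5 bumps 7 from row 2; 7 starts row 3. P = [[1], [5], [7]], Q = [[1], [2], [3]].
Insert 6: appended to row 1. P = [[1, 6], [5], [7]], Q = [[1, 4], [2], [3]].
Insert 4: 4 bumps 6 from row 1; 6 appends to row 2. P = [[1, 4], [5, 6], [7]], Q = [[1, 4], [2, 5], [3]].
Insert 2: 2 bumps 4 from row 1; 4 bumps 5 from row 2; 5 bumps 7 from row 3; 7 starts row 4. P = [[1, 2], [4, 6], [5], [7]], Q = [[1, 4], [2, 5], [3], [6]].
Insert 3: appended to row 1. P = [[1, 2, 3], [4, 6], [5], [7]], Q = [[1, 4, 7], [2, 5], [3], [6]].

So P = [[1, 2, 3], [4, 6], [5], [7]], Q = [[1, 4, 7], [2, 5], [3], [6]].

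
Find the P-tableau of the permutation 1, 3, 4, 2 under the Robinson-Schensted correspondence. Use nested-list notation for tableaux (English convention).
P = [[1, 2, 4], [3]]

Insert 1: appended to row 1. P = [[1]].
Insert 3: appended to row 1. P = [[1, 3]].
Insert 4: appended to row 1. P = [[1, 3, 4]].
Insert 2: 2 bumps 3 from row 1; 3 starts row 2. P = [[1, 2, 4], [3]].

So P = [[1, 2, 4], [3]].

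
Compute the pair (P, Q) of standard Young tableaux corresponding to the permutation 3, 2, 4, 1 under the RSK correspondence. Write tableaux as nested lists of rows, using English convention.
P = [[1, 4], [2], [3]], Q = [[1, 3], [2], [4]]

Insert each entry of the permutation into P by Schensted row insertion, recording in Q the position of each new cell.

Insert 3: appended to row 1. P = [[3]].
Insert 2: 2 bumps 3 from row 1; 3 starts row 2. P = [[2], [3]].
Insert 4: appended to row 1. P = [[2, 4], [3]].
Insert 1: 1 bumps 2 from row 1; 2 bumps 3 from row 2; 3 starts row 3. P = [[1, 4], [2], [3]].

So P = [[1, 4], [2], [3]], Q = [[1, 3], [2], [4]].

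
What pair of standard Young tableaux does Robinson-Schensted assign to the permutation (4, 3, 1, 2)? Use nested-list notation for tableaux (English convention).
P = [[1, 2], [3], [4]], Q = [[1, 4], [2], [3]]

Insert each entry of the permutation into P by Schensted row insertion, recording in Q the position of each new cell.

Insert 4: appended to row 1. P = [[4]].
Insert 3: 3 bumps 4 from row 1; 4 starts row 2. P = [[3], [4]].
Insert 1: 1 bumps 3 from row 1; 3 bumps 4 from row 2; 4 starts row 3. P = [[1], [3], [4]].
Insert 2: appended to row 1. P = [[1, 2], [3], [4]].

So P = [[1, 2], [3], [4]], Q = [[1, 4], [2], [3]].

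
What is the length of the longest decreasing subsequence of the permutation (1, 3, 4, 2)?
2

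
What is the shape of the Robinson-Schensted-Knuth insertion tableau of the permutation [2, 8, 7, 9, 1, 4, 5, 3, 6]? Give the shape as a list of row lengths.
RSK row insertion gives P = [[1, 3, 5, 6], [2, 4, 9], [7], [8]], which has shape [4, 3, 1, 1].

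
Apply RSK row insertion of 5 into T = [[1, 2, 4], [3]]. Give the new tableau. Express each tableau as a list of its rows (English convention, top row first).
[[1, 2, 4, 5], [3]]

5 is larger than every entry of row 1, so it is appended to row 1. The new tableau is [[1, 2, 4, 5], [3]].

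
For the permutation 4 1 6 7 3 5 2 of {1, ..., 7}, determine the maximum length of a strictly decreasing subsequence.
3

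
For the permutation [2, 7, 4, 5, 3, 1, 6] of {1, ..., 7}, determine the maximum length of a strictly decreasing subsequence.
4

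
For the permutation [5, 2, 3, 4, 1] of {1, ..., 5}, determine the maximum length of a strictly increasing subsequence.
3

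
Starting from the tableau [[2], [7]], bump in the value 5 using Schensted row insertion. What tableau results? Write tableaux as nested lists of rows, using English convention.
[[2, 5], [7]]

5 is larger than every entry of row 1, so it is appended to row 1. The new tableau is [[2, 5], [7]].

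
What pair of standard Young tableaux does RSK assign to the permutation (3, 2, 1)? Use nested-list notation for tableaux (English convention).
P = [[1], [2], [3]], Q = [[1], [2], [3]]

Insert each entry of the permutation into P by Schensted row insertion, recording in Q the position of each new cell.

After inserting 3: P = [[3]].
After inserting 2: P = [[2], [3]].
After inserting 1: P = [[1], [2], [3]].

So P = [[1], [2], [3]], Q = [[1], [2], [3]].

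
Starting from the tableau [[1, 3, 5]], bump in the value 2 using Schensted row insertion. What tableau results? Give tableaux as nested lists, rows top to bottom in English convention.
[[1, 2, 5], [3]]

In row 1, 2 replaces 3 (the leftmost entry greater than 2); 3 is bumped to row 2. 3 starts a new row 2. The new tableau is [[1, 2, 5], [3]].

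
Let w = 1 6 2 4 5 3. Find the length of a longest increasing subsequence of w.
4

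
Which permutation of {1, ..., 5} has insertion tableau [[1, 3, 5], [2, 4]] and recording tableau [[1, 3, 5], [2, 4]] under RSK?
2 1 4 3 5

Reverse the RSK construction: for i from n down to 1, find the cell of Q containing i, remove the entry at that cell from P, and reverse-bump it up through P; the value ejected from row 1 is w(i).

Step i=5: Q has 5 at row 1, column 3; remove that cell from P, ejecting 5. So w(5) = 5. P is now [[1, 3], [2, 4]].
Step i=4: Q has 4 at row 2, column 2; remove 4 from row 2 of P and reverse-bump: 4 enters row 1 and ejects 3. So w(4) = 3. P is now [[1, 4], [2]].
Step i=3: Q has 3 at row 1, column 2; remove that cell from P, ejecting 4. So w(3) = 4. P is now [[1], [2]].
Step i=2: Q has 2 at row 2, column 1; remove 2 from row 2 of P and reverse-bump: 2 enters row 1 and ejects 1. So w(2) = 1. P is now [[2]].
Step i=1: Q has 1 at row 1, column 1; remove that cell from P, ejecting 2. So w(1) = 2. P is now [].

So w = 2 1 4 3 5.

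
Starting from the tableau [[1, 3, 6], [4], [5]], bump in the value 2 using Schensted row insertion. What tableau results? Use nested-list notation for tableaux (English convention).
[[1, 2, 6], [3], [4], [5]]

In row 1, 2 replaces 3 (the leftmost entry greater than 2); 3 is bumped to row 2. In row 2, 3 replaces 4 (the leftmost entry greater than 3); 4 is bumped to row 3. In row 3, 4 replaces 5 (the leftmost entry greater than 4); 5 is bumped to row 4. 5 starts a new row 4. The new tableau is [[1, 2, 6], [3], [4], [5]].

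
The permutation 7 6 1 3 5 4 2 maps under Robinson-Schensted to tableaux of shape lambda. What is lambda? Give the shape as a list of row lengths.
Row-insert each entry into an empty tableau.

After inserting 7: P = [[7]].
After inserting 6: P = [[6], [7]].
After inserting 1: P = [[1], [6], [7]].
After inserting 3: P = [[1, 3], [6], [7]].
After inserting 5: P = [[1, 3, 5], [6], [7]].
After inserting 4: P = [[1, 3, 4], [5], [6], [7]].
After inserting 2: P = [[1, 2, 4], [3], [5], [6], [7]].

The final insertion tableau P = [[1, 2, 4], [3], [5], [6], [7]] has shape [3, 1, 1, 1, 1].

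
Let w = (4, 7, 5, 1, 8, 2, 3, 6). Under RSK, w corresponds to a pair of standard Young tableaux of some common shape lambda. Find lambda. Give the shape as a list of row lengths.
[4, 3, 1]

Row-insert each entry into an empty tableau.

After inserting 4: P = [[4]].
After inserting 7: P = [[4, 7]].
After inserting 5: P = [[4, 5], [7]].
After inserting 1: P = [[1, 5], [4], [7]].
After inserting 8: P = [[1, 5, 8], [4], [7]].
After inserting 2: P = [[1, 2, 8], [4, 5], [7]].
After inserting 3: P = [[1, 2, 3], [4, 5, 8], [7]].
After inserting 6: P = [[1, 2, 3, 6], [4, 5, 8], [7]].

The final insertion tableau P = [[1, 2, 3, 6], [4, 5, 8], [7]] has shape [4, 3, 1].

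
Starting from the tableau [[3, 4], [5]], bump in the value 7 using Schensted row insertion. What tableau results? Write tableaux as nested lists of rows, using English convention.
[[3, 4, 7], [5]]

7 is larger than every entry of row 1, so it is appended to row 1. The new tableau is [[3, 4, 7], [5]].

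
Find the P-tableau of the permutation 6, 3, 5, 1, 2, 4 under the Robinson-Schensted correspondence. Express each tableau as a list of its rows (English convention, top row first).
Insert 6: appended to row 1. P = [[6]].
Insert 3: 3 bumps 6 from row 1; 6 starts row 2. P = [[3], [6]].
Insert 5: appended to row 1. P = [[3, 5], [6]].
Insert 1: 1 bumps 3 from row 1; 3 bumps 6 from row 2; 6 starts row 3. P = [[1, 5], [3], [6]].
Insert 2: 2 bumps 5 from row 1; 5 appends to row 2. P = [[1, 2], [3, 5], [6]].
Insert 4: appended to row 1. P = [[1, 2, 4], [3, 5], [6]].

So P = [[1, 2, 4], [3, 5], [6]].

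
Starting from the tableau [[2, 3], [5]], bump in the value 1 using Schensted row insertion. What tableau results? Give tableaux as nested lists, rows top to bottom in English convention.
In row 1, 1 replaces 2 (the leftmost entry greater than 1); 2 is bumped to row 2. In row 2, 2 replaces 5 (the leftmost entry greater than 2); 5 is bumped to row 3. 5 starts a new row 3. The new tableau is [[1, 3], [2], [5]].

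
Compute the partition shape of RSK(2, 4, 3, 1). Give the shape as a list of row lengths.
Row-insert each entry into an empty tableau.

After inserting 2: P = [[2]].
After inserting 4: P = [[2, 4]].
After inserting 3: P = [[2, 3], [4]].
After inserting 1: P = [[1, 3], [2], [4]].

The final insertion tableau P = [[1, 3], [2], [4]] has shape [2, 1, 1].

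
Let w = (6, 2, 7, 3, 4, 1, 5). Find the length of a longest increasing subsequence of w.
4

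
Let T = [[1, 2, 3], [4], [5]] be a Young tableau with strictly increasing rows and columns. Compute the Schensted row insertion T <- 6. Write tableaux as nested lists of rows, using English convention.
6 is larger than every entry of row 1, so it is appended to row 1. The new tableau is [[1, 2, 3, 6], [4], [5]].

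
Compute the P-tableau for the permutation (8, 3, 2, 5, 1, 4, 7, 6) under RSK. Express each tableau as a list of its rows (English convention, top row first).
Insert 8: appended to row 1. P = [[8]].
Insert 3: 3 bumps 8 from row 1; 8 starts row 2. P = [[3], [8]].
Insert 2: 2 bumps 3 from row 1; 3 bumps 8 from row 2; 8 starts row 3. P = [[2], [3], [8]].
Insert 5: appended to row 1. P = [[2, 5], [3], [8]].
Insert 1: 1 bumps 2 from row 1; 2 bumps 3 from row 2; 3 bumps 8 from row 3; 8 starts row 4. P = [[1, 5], [2], [3], [8]].
Insert 4: 4 bumps 5 from row 1; 5 appends to row 2. P = [[1, 4], [2, 5], [3], [8]].
Insert 7: appended to row 1. P = [[1, 4, 7], [2, 5], [3], [8]].
Insert 6: 6 bumps 7 from row 1; 7 appends to row 2. P = [[1, 4, 6], [2, 5, 7], [3], [8]].

So P = [[1, 4, 6], [2, 5, 7], [3], [8]].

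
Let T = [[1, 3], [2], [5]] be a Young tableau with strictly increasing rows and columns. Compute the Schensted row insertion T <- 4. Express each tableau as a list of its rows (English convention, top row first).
[[1, 3, 4], [2], [5]]

4 is larger than every entry of row 1, so it is appended to row 1. The new tableau is [[1, 3, 4], [2], [5]].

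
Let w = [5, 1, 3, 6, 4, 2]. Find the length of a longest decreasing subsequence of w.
3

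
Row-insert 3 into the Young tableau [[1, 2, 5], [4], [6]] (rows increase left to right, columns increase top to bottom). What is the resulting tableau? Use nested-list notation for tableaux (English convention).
In row 1, 3 replaces 5 (the leftmost entry greater than 3); 5 is bumped to row 2. 5 is appended to row 2. The new tableau is [[1, 2, 3], [4, 5], [6]].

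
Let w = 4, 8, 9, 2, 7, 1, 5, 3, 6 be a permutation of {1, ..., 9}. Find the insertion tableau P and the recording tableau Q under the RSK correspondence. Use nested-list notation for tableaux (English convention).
P = [[1, 3, 6], [2, 5, 9], [4, 7], [8]], Q = [[1, 2, 3], [4, 5, 9], [6, 7], [8]]

Insert each entry of the permutation into P by Schensted row insertion, recording in Q the position of each new cell.

Insert 4: appended to row 1. P = [[4]].
Insert 8: appended to row 1. P = [[4, 8]].
Insert 9: appended to row 1. P = [[4, 8, 9]].
Insert 2: 2 bumps 4 from row 1; 4 starts row 2. P = [[2, 8, 9], [4]].
Insert 7: 7 bumps 8 from row 1; 8 appends to row 2. P = [[2, 7, 9], [4, 8]].
Insert 1: 1 bumps 2 from row 1; 2 bumps 4 from row 2; 4 starts row 3. P = [[1, 7, 9], [2, 8], [4]].
Insert 5: 5 bumps 7 from row 1; 7 bumps 8 from row 2; 8 appends to row 3. P = [[1, 5, 9], [2, 7], [4, 8]].
Insert 3: 3 bumps 5 from row 1; 5 bumps 7 from row 2; 7 bumps 8 from row 3; 8 starts row 4. P = [[1, 3, 9], [2, 5], [4, 7], [8]].
Insert 6: 6 bumps 9 from row 1; 9 appends to row 2. P = [[1, 3, 6], [2, 5, 9], [4, 7], [8]].

So P = [[1, 3, 6], [2, 5, 9], [4, 7], [8]], Q = [[1, 2, 3], [4, 5, 9], [6, 7], [8]].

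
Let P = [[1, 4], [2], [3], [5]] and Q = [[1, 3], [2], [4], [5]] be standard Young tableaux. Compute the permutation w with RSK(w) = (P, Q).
Reverse the RSK construction: for i from n down to 1, find the cell of Q containing i, remove the entry at that cell from P, and reverse-bump it up through P; the value ejected from row 1 is w(i).

Step i=5: Q has 5 at row 4, column 1; remove 5 from row 4 of P and reverse-bump: 5 enters row 3 and ejects 3; 3 enters row 2 and ejects 2; 2 enters row 1 and ejects 1. So w(5) = 1. P is now [[2, 4], [3], [5]].
Step i=4: Q has 4 at row 3, column 1; remove 5 from row 3 of P and reverse-bump: 5 enters row 2 and ejects 3; 3 enters row 1 and ejects 2. So w(4) = 2. P is now [[3, 4], [5]].
Step i=3: Q has 3 at row 1, column 2; remove that cell from P, ejecting 4. So w(3) = 4. P is now [[3], [5]].
Step i=2: Q has 2 at row 2, column 1; remove 5 from row 2 of P and reverse-bump: 5 enters row 1 and ejects 3. So w(2) = 3. P is now [[5]].
Step i=1: Q has 1 at row 1, column 1; remove that cell from P, ejecting 5. So w(1) = 5. P is now [].

So w = 5 3 4 2 1.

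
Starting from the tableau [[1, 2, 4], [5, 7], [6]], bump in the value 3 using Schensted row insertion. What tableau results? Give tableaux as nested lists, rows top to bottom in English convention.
[[1, 2, 3], [4, 7], [5], [6]]

In row 1, 3 replaces 4 (the leftmost entry greater than 3); 4 is bumped to row 2. In row 2, 4 replaces 5 (the leftmost entry greater than 4); 5 is bumped to row 3. In row 3, 5 replaces 6 (the leftmost entry greater than 5); 6 is bumped to row 4. 6 starts a new row 4. The new tableau is [[1, 2, 3], [4, 7], [5], [6]].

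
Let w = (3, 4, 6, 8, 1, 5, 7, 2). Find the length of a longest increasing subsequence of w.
4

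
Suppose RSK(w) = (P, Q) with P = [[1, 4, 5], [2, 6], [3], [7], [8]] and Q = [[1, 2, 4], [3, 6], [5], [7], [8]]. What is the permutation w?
3 8 4 7 2 6 5 1

Reverse RSK: for i = n, n-1, ..., 1, locate i in Q, remove the corresponding corner cell from P, and reverse-bump its entry up through P; the value ejected from row 1 is w(i).

So w = 3 8 4 7 2 6 5 1.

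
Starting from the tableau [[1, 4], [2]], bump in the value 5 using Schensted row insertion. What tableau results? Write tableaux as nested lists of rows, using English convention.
[[1, 4, 5], [2]]

5 is larger than every entry of row 1, so it is appended to row 1. The new tableau is [[1, 4, 5], [2]].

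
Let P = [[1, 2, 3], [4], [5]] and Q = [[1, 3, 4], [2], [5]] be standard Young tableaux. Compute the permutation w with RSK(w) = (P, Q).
5 1 2 4 3

Reverse the RSK construction: for i from n down to 1, find the cell of Q containing i, remove the entry at that cell from P, and reverse-bump it up through P; the value ejected from row 1 is w(i).

Step i=5: Q has 5 at row 3, column 1; remove 5 from row 3 of P and reverse-bump: 5 enters row 2 and ejects 4; 4 enters row 1 and ejects 3. So w(5) = 3. P is now [[1, 2, 4], [5]].
Step i=4: Q has 4 at row 1, column 3; remove that cell from P, ejecting 4. So w(4) = 4. P is now [[1, 2], [5]].
Step i=3: Q has 3 at row 1, column 2; remove that cell from P, ejecting 2. So w(3) = 2. P is now [[1], [5]].
Step i=2: Q has 2 at row 2, column 1; remove 5 from row 2 of P and reverse-bump: 5 enters row 1 and ejects 1. So w(2) = 1. P is now [[5]].
Step i=1: Q has 1 at row 1, column 1; remove that cell from P, ejecting 5. So w(1) = 5. P is now [].

So w = 5 1 2 4 3.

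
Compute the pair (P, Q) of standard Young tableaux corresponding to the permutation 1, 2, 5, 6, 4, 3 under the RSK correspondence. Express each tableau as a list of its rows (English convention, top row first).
Insert each entry of the permutation into P by Schensted row insertion, recording in Q the position of each new cell.

Insert 1: appended to row 1. P = [[1]], Q = [[1]].
Insert 2: appended to row 1. P = [[1, 2]], Q = [[1, 2]].
Insert 5: appended to row 1. P = [[1, 2, 5]], Q = [[1, 2, 3]].
Insert 6: appended to row 1. P = [[1, 2, 5, 6]], Q = [[1, 2, 3, 4]].
Insert 4: 4 bumps 5 from row 1; 5 starts row 2. P = [[1, 2, 4, 6], [5]], Q = [[1, 2, 3, 4], [5]].
Insert 3: 3 bumps 4 from row 1; 4 bumps 5 from row 2; 5 starts row 3. P = [[1, 2, 3, 6], [4], [5]], Q = [[1, 2, 3, 4], [5], [6]].

So P = [[1, 2, 3, 6], [4], [5]], Q = [[1, 2, 3, 4], [5], [6]].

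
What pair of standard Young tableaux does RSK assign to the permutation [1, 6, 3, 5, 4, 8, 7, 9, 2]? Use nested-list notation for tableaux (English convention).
P = [[1, 2, 4, 7, 9], [3, 8], [5], [6]], Q = [[1, 2, 4, 6, 8], [3, 7], [5], [9]]

Insert each entry of the permutation into P by Schensted row insertion, recording in Q the position of each new cell.

Insert 1: appended to row 1. P = [[1]], Q = [[1]].
Insert 6: appended to row 1. P = [[1, 6]], Q = [[1, 2]].
Insert 3: 3 bumps 6 from row 1; 6 starts row 2. P = [[1, 3], [6]], Q = [[1, 2], [3]].
Insert 5: appended to row 1. P = [[1, 3, 5], [6]], Q = [[1, 2, 4], [3]].
Insert 4: 4 bumps 5 from row 1; 5 bumps 6 from row 2; 6 starts row 3. P = [[1, 3, 4], [5], [6]], Q = [[1, 2, 4], [3], [5]].
Insert 8: appended to row 1. P = [[1, 3, 4, 8], [5], [6]], Q = [[1, 2, 4, 6], [3], [5]].
Insert 7: 7 bumps 8 from row 1; 8 appends to row 2. P = [[1, 3, 4, 7], [5, 8], [6]], Q = [[1, 2, 4, 6], [3, 7], [5]].
Insert 9: appended to row 1. P = [[1, 3, 4, 7, 9], [5, 8], [6]], Q = [[1, 2, 4, 6, 8], [3, 7], [5]].
Insert 2: 2 bumps 3 from row 1; 3 bumps 5 from row 2; 5 bumps 6 from row 3; 6 starts row 4. P = [[1, 2, 4, 7, 9], [3, 8], [5], [6]], Q = [[1, 2, 4, 6, 8], [3, 7], [5], [9]].

So P = [[1, 2, 4, 7, 9], [3, 8], [5], [6]], Q = [[1, 2, 4, 6, 8], [3, 7], [5], [9]].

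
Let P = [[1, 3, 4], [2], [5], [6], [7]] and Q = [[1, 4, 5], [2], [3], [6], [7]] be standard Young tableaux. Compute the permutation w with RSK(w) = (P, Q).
7 6 2 3 5 4 1

Reverse the RSK construction: for i from n down to 1, find the cell of Q containing i, remove the entry at that cell from P, and reverse-bump it up through P; the value ejected from row 1 is w(i).

Step i=7: Q has 7 at row 5, column 1; remove 7 from row 5 of P and reverse-bump: 7 enters row 4 and ejects 6; 6 enters row 3 and ejects 5; 5 enters row 2 and ejects 2; 2 enters row 1 and ejects 1. So w(7) = 1. P is now [[2, 3, 4], [5], [6], [7]].
Step i=6: Q has 6 at row 4, column 1; remove 7 from row 4 of P and reverse-bump: 7 enters row 3 and ejects 6; 6 enters row 2 and ejects 5; 5 enters row 1 and ejects 4. So w(6) = 4. P is now [[2, 3, 5], [6], [7]].
Step i=5: Q has 5 at row 1, column 3; remove that cell from P, ejecting 5. So w(5) = 5. P is now [[2, 3], [6], [7]].
Step i=4: Q has 4 at row 1, column 2; remove that cell from P, ejecting 3. So w(4) = 3. P is now [[2], [6], [7]].
Step i=3: Q has 3 at row 3, column 1; remove 7 from row 3 of P and reverse-bump: 7 enters row 2 and ejects 6; 6 enters row 1 and ejects 2. So w(3) = 2. P is now [[6], [7]].
Step i=2: Q has 2 at row 2, column 1; remove 7 from row 2 of P and reverse-bump: 7 enters row 1 and ejects 6. So w(2) = 6. P is now [[7]].
Step i=1: Q has 1 at row 1, column 1; remove that cell from P, ejecting 7. So w(1) = 7. P is now [].

So w = 7 6 2 3 5 4 1.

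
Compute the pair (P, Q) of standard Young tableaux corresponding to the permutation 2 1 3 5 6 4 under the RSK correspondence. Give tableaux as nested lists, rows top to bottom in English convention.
Insert each entry of the permutation into P by Schensted row insertion, recording in Q the position of each new cell.

Insert 2: appended to row 1. P = [[2]].
Insert 1: 1 bumps 2 from row 1; 2 starts row 2. P = [[1], [2]].
Insert 3: appended to row 1. P = [[1, 3], [2]].
Insert 5: appended to row 1. P = [[1, 3, 5], [2]].
Insert 6: appended to row 1. P = [[1, 3, 5, 6], [2]].
Insert 4: 4 bumps 5 from row 1; 5 appends to row 2. P = [[1, 3, 4, 6], [2, 5]].

So P = [[1, 3, 4, 6], [2, 5]], Q = [[1, 3, 4, 5], [2, 6]].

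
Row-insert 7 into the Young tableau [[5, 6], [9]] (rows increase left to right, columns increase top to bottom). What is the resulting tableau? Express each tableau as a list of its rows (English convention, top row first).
[[5, 6, 7], [9]]

7 is larger than every entry of row 1, so it is appended to row 1. The new tableau is [[5, 6, 7], [9]].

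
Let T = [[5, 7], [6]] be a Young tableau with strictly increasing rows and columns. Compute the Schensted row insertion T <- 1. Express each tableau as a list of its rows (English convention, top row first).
In row 1, 1 replaces 5 (the leftmost entry greater than 1); 5 is bumped to row 2. In row 2, 5 replaces 6 (the leftmost entry greater than 5); 6 is bumped to row 3. 6 starts a new row 3. The new tableau is [[1, 7], [5], [6]].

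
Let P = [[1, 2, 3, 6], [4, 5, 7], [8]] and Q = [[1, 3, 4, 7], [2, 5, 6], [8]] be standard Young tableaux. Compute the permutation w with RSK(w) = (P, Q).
Reverse the RSK construction: for i from n down to 1, find the cell of Q containing i, remove the entry at that cell from P, and reverse-bump it up through P; the value ejected from row 1 is w(i).

Step i=8: Q has 8 at row 3, column 1; remove 8 from row 3 of P and reverse-bump: 8 enters row 2 and ejects 7; 7 enters row 1 and ejects 6. So w(8) = 6. P is now [[1, 2, 3, 7], [4, 5, 8]].
Step i=7: Q has 7 at row 1, column 4; remove that cell from P, ejecting 7. So w(7) = 7. P is now [[1, 2, 3], [4, 5, 8]].
Step i=6: Q has 6 at row 2, column 3; remove 8 from row 2 of P and reverse-bump: 8 enters row 1 and ejects 3. So w(6) = 3. P is now [[1, 2, 8], [4, 5]].
Step i=5: Q has 5 at row 2, column 2; remove 5 from row 2 of P and reverse-bump: 5 enters row 1 and ejects 2. So w(5) = 2. P is now [[1, 5, 8], [4]].
Step i=4: Q has 4 at row 1, column 3; remove that cell from P, ejecting 8. So w(4) = 8. P is now [[1, 5], [4]].
Step i=3: Q has 3 at row 1, column 2; remove that cell from P, ejecting 5. So w(3) = 5. P is now [[1], [4]].
Step i=2: Q has 2 at row 2, column 1; remove 4 from row 2 of P and reverse-bump: 4 enters row 1 and ejects 1. So w(2) = 1. P is now [[4]].
Step i=1: Q has 1 at row 1, column 1; remove that cell from P, ejecting 4. So w(1) = 4. P is now [].

So w = 4 1 5 8 2 3 7 6.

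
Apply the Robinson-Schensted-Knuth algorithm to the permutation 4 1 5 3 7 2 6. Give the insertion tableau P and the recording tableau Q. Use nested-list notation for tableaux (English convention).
Insert each entry of the permutation into P by Schensted row insertion, recording in Q the position of each new cell.

After inserting 4: P = [[4]].
After inserting 1: P = [[1], [4]].
After inserting 5: P = [[1, 5], [4]].
After inserting 3: P = [[1, 3], [4, 5]].
After inserting 7: P = [[1, 3, 7], [4, 5]].
After inserting 2: P = [[1, 2, 7], [3, 5], [4]].
After inserting 6: P = [[1, 2, 6], [3, 5, 7], [4]].

So P = [[1, 2, 6], [3, 5, 7], [4]], Q = [[1, 3, 5], [2, 4, 7], [6]].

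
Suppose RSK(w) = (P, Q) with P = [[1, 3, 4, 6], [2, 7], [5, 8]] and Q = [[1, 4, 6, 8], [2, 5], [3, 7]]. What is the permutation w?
5 2 1 8 3 7 4 6

Reverse the RSK construction: for i from n down to 1, find the cell of Q containing i, remove the entry at that cell from P, and reverse-bump it up through P; the value ejected from row 1 is w(i).

Step i=8: Q has 8 at row 1, column 4; remove that cell from P, ejecting 6. So w(8) = 6. P is now [[1, 3, 4], [2, 7], [5, 8]].
Step i=7: Q has 7 at row 3, column 2; remove 8 from row 3 of P and reverse-bump: 8 enters row 2 and ejects 7; 7 enters row 1 and ejects 4. So w(7) = 4. P is now [[1, 3, 7], [2, 8], [5]].
Step i=6: Q has 6 at row 1, column 3; remove that cell from P, ejecting 7. So w(6) = 7. P is now [[1, 3], [2, 8], [5]].
Step i=5: Q has 5 at row 2, column 2; remove 8 from row 2 of P and reverse-bump: 8 enters row 1 and ejects 3. So w(5) = 3. P is now [[1, 8], [2], [5]].
Step i=4: Q has 4 at row 1, column 2; remove that cell from P, ejecting 8. So w(4) = 8. P is now [[1], [2], [5]].
Step i=3: Q has 3 at row 3, column 1; remove 5 from row 3 of P and reverse-bump: 5 enters row 2 and ejects 2; 2 enters row 1 and ejects 1. So w(3) = 1. P is now [[2], [5]].
Step i=2: Q has 2 at row 2, column 1; remove 5 from row 2 of P and reverse-bump: 5 enters row 1 and ejects 2. So w(2) = 2. P is now [[5]].
Step i=1: Q has 1 at row 1, column 1; remove that cell from P, ejecting 5. So w(1) = 5. P is now [].

So w = 5 2 1 8 3 7 4 6.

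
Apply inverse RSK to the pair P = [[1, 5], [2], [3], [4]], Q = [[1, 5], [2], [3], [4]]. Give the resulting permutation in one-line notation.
4 3 2 1 5

Reverse the RSK construction: for i from n down to 1, find the cell of Q containing i, remove the entry at that cell from P, and reverse-bump it up through P; the value ejected from row 1 is w(i).

Step i=5: Q has 5 at row 1, column 2; remove that cell from P, ejecting 5. So w(5) = 5. P is now [[1], [2], [3], [4]].
Step i=4: Q has 4 at row 4, column 1; remove 4 from row 4 of P and reverse-bump: 4 enters row 3 and ejects 3; 3 enters row 2 and ejects 2; 2 enters row 1 and ejects 1. So w(4) = 1. P is now [[2], [3], [4]].
Step i=3: Q has 3 at row 3, column 1; remove 4 from row 3 of P and reverse-bump: 4 enters row 2 and ejects 3; 3 enters row 1 and ejects 2. So w(3) = 2. P is now [[3], [4]].
Step i=2: Q has 2 at row 2, column 1; remove 4 from row 2 of P and reverse-bump: 4 enters row 1 and ejects 3. So w(2) = 3. P is now [[4]].
Step i=1: Q has 1 at row 1, column 1; remove that cell from P, ejecting 4. So w(1) = 4. P is now [].

So w = 4 3 2 1 5.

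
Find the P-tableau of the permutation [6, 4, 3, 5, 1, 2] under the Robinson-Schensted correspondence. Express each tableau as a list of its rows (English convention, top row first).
Insert 6: appended to row 1. P = [[6]].
Insert 4: 4 bumps 6 from row 1; 6 starts row 2. P = [[4], [6]].
Insert 3: 3 bumps 4 from row 1; 4 bumps 6 from row 2; 6 starts row 3. P = [[3], [4], [6]].
Insert 5: appended to row 1. P = [[3, 5], [4], [6]].
Insert 1: 1 bumps 3 from row 1; 3 bumps 4 from row 2; 4 bumps 6 from row 3; 6 starts row 4. P = [[1, 5], [3], [4], [6]].
Insert 2: 2 bumps 5 from row 1; 5 appends to row 2. P = [[1, 2], [3, 5], [4], [6]].

So P = [[1, 2], [3, 5], [4], [6]].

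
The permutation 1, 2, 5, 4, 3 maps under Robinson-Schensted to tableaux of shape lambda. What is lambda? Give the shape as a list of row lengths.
[3, 1, 1]

Row-insert each entry into an empty tableau.

After inserting 1: P = [[1]].
After inserting 2: P = [[1, 2]].
After inserting 5: P = [[1, 2, 5]].
After inserting 4: P = [[1, 2, 4], [5]].
After inserting 3: P = [[1, 2, 3], [4], [5]].

The final insertion tableau P = [[1, 2, 3], [4], [5]] has shape [3, 1, 1].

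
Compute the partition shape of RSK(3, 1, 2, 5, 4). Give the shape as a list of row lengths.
[3, 2]

Row-insert each entry into an empty tableau.

After inserting 3: P = [[3]].
After inserting 1: P = [[1], [3]].
After inserting 2: P = [[1, 2], [3]].
After inserting 5: P = [[1, 2, 5], [3]].
After inserting 4: P = [[1, 2, 4], [3, 5]].

The final insertion tableau P = [[1, 2, 4], [3, 5]] has shape [3, 2].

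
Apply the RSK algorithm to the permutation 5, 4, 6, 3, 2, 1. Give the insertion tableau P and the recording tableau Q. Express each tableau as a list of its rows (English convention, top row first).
Insert each entry of the permutation into P by Schensted row insertion, recording in Q the position of each new cell.

Insert 5: appended to row 1. P = [[5]].
Insert 4: 4 bumps 5 from row 1; 5 starts row 2. P = [[4], [5]].
Insert 6: appended to row 1. P = [[4, 6], [5]].
Insert 3: 3 bumps 4 from row 1; 4 bumps 5 from row 2; 5 starts row 3. P = [[3, 6], [4], [5]].
Insert 2: 2 bumps 3 from row 1; 3 bumps 4 from row 2; 4 bumps 5 from row 3; 5 starts row 4. P = [[2, 6], [3], [4], [5]].
Insert 1: 1 bumps 2 from row 1; 2 bumps 3 from row 2; 3 bumps 4 from row 3; 4 bumps 5 from row 4; 5 starts row 5. P = [[1, 6], [2], [3], [4], [5]].

So P = [[1, 6], [2], [3], [4], [5]], Q = [[1, 3], [2], [4], [5], [6]].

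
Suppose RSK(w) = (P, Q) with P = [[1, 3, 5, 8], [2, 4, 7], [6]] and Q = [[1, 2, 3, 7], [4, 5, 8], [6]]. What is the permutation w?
Reverse the RSK construction: for i from n down to 1, find the cell of Q containing i, remove the entry at that cell from P, and reverse-bump it up through P; the value ejected from row 1 is w(i).

Step i=8: Q has 8 at row 2, column 3; remove 7 from row 2 of P and reverse-bump: 7 enters row 1 and ejects 5. So w(8) = 5. P is now [[1, 3, 7, 8], [2, 4], [6]].
Step i=7: Q has 7 at row 1, column 4; remove that cell from P, ejecting 8. So w(7) = 8. P is now [[1, 3, 7], [2, 4], [6]].
Step i=6: Q has 6 at row 3, column 1; remove 6 from row 3 of P and reverse-bump: 6 enters row 2 and ejects 4; 4 enters row 1 and ejects 3. So w(6) = 3. P is now [[1, 4, 7], [2, 6]].
Step i=5: Q has 5 at row 2, column 2; remove 6 from row 2 of P and reverse-bump: 6 enters row 1 and ejects 4. So w(5) = 4. P is now [[1, 6, 7], [2]].
Step i=4: Q has 4 at row 2, column 1; remove 2 from row 2 of P and reverse-bump: 2 enters row 1 and ejects 1. So w(4) = 1. P is now [[2, 6, 7]].
Step i=3: Q has 3 at row 1, column 3; remove that cell from P, ejecting 7. So w(3) = 7. P is now [[2, 6]].
Step i=2: Q has 2 at row 1, column 2; remove that cell from P, ejecting 6. So w(2) = 6. P is now [[2]].
Step i=1: Q has 1 at row 1, column 1; remove that cell from P, ejecting 2. So w(1) = 2. P is now [].

So w = 2 6 7 1 4 3 8 5.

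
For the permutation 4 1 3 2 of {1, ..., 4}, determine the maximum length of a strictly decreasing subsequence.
3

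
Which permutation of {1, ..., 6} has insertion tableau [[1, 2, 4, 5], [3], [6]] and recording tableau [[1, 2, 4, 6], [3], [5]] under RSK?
Reverse the RSK construction: for i from n down to 1, find the cell of Q containing i, remove the entry at that cell from P, and reverse-bump it up through P; the value ejected from row 1 is w(i).

Step i=6: Q has 6 at row 1, column 4; remove that cell from P, ejecting 5. So w(6) = 5. P is now [[1, 2, 4], [3], [6]].
Step i=5: Q has 5 at row 3, column 1; remove 6 from row 3 of P and reverse-bump: 6 enters row 2 and ejects 3; 3 enters row 1 and ejects 2. So w(5) = 2. P is now [[1, 3, 4], [6]].
Step i=4: Q has 4 at row 1, column 3; remove that cell from P, ejecting 4. So w(4) = 4. P is now [[1, 3], [6]].
Step i=3: Q has 3 at row 2, column 1; remove 6 from row 2 of P and reverse-bump: 6 enters row 1 and ejects 3. So w(3) = 3. P is now [[1, 6]].
Step i=2: Q has 2 at row 1, column 2; remove that cell from P, ejecting 6. So w(2) = 6. P is now [[1]].
Step i=1: Q has 1 at row 1, column 1; remove that cell from P, ejecting 1. So w(1) = 1. P is now [].

So w = 1 6 3 4 2 5.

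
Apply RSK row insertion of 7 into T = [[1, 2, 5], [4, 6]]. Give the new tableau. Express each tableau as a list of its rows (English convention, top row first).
7 is larger than every entry of row 1, so it is appended to row 1. The new tableau is [[1, 2, 5, 7], [4, 6]].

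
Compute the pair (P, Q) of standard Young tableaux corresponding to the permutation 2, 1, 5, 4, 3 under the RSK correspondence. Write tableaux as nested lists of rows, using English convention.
P = [[1, 3], [2, 4], [5]], Q = [[1, 3], [2, 4], [5]]

Insert each entry of the permutation into P by Schensted row insertion, recording in Q the position of each new cell.

Insert 2: appended to row 1. P = [[2]].
Insert 1: 1 bumps 2 from row 1; 2 starts row 2. P = [[1], [2]].
Insert 5: appended to row 1. P = [[1, 5], [2]].
Insert 4: 4 bumps 5 from row 1; 5 appends to row 2. P = [[1, 4], [2, 5]].
Insert 3: 3 bumps 4 from row 1; 4 bumps 5 from row 2; 5 starts row 3. P = [[1, 3], [2, 4], [5]].

So P = [[1, 3], [2, 4], [5]], Q = [[1, 3], [2, 4], [5]].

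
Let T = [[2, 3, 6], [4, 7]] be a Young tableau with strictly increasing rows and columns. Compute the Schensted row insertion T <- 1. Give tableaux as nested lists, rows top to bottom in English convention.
[[1, 3, 6], [2, 7], [4]]

In row 1, 1 replaces 2 (the leftmost entry greater than 1); 2 is bumped to row 2. In row 2, 2 replaces 4 (the leftmost entry greater than 2); 4 is bumped to row 3. 4 starts a new row 3. The new tableau is [[1, 3, 6], [2, 7], [4]].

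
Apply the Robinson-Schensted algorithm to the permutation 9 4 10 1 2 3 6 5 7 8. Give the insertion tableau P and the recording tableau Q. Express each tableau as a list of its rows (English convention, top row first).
Insert each entry of the permutation into P by Schensted row insertion, recording in Q the position of each new cell.

Insert 9: appended to row 1. P = [[9]].
Insert 4: 4 bumps 9 from row 1; 9 starts row 2. P = [[4], [9]].
Insert 10: appended to row 1. P = [[4, 10], [9]].
Insert 1: 1 bumps 4 from row 1; 4 bumps 9 from row 2; 9 starts row 3. P = [[1, 10], [4], [9]].
Insert 2: 2 bumps 10 from row 1; 10 appends to row 2. P = [[1, 2], [4, 10], [9]].
Insert 3: appended to row 1. P = [[1, 2, 3], [4, 10], [9]].
Insert 6: appended to row 1. P = [[1, 2, 3, 6], [4, 10], [9]].
Insert 5: 5 bumps 6 from row 1; 6 bumps 10 from row 2; 10 appends to row 3. P = [[1, 2, 3, 5], [4, 6], [9, 10]].
Insert 7: appended to row 1. P = [[1, 2, 3, 5, 7], [4, 6], [9, 10]].
Insert 8: appended to row 1. P = [[1, 2, 3, 5, 7, 8], [4, 6], [9, 10]].

So P = [[1, 2, 3, 5, 7, 8], [4, 6], [9, 10]], Q = [[1, 3, 6, 7, 9, 10], [2, 5], [4, 8]].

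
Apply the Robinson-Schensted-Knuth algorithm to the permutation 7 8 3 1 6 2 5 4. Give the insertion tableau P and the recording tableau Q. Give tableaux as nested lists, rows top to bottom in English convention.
Insert each entry of the permutation into P by Schensted row insertion, recording in Q the position of each new cell.

Insert 7: appended to row 1. P = [[7]], Q = [[1]].
Insert 8: appended to row 1. P = [[7, 8]], Q = [[1, 2]].
Insert 3: 3 bumps 7 from row 1; 7 starts row 2. P = [[3, 8], [7]], Q = [[1, 2], [3]].
Insert 1: 1 bumps 3 from row 1; 3 bumps 7 from row 2; 7 starts row 3. P = [[1, 8], [3], [7]], Q = [[1, 2], [3], [4]].
Insert 6: 6 bumps 8 from row 1; 8 appends to row 2. P = [[1, 6], [3, 8], [7]], Q = [[1, 2], [3, 5], [4]].
Insert 2: 2 bumps 6 from row 1; 6 bumps 8 from row 2; 8 appends to row 3. P = [[1, 2], [3, 6], [7, 8]], Q = [[1, 2], [3, 5], [4, 6]].
Insert 5: appended to row 1. P = [[1, 2, 5], [3, 6], [7, 8]], Q = [[1, 2, 7], [3, 5], [4, 6]].
Insert 4: 4 bumps 5 from row 1; 5 bumps 6 from row 2; 6 bumps 7 from row 3; 7 starts row 4. P = [[1, 2, 4], [3, 5], [6, 8], [7]], Q = [[1, 2, 7], [3, 5], [4, 6], [8]].

So P = [[1, 2, 4], [3, 5], [6, 8], [7]], Q = [[1, 2, 7], [3, 5], [4, 6], [8]].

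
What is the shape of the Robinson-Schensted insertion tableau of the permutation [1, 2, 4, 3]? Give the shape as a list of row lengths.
Row-insert each entry into an empty tableau.

After inserting 1: P = [[1]].
After inserting 2: P = [[1, 2]].
After inserting 4: P = [[1, 2, 4]].
After inserting 3: P = [[1, 2, 3], [4]].

The final insertion tableau P = [[1, 2, 3], [4]] has shape [3, 1].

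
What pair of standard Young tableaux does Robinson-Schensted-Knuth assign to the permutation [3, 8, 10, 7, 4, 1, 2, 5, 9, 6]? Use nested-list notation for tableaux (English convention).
Insert each entry of the permutation into P by Schensted row insertion, recording in Q the position of each new cell.

After inserting 3: P = [[3]].
After inserting 8: P = [[3, 8]].
After inserting 10: P = [[3, 8, 10]].
After inserting 7: P = [[3, 7, 10], [8]].
After inserting 4: P = [[3, 4, 10], [7], [8]].
After inserting 1: P = [[1, 4, 10], [3], [7], [8]].
After inserting 2: P = [[1, 2, 10], [3, 4], [7], [8]].
After inserting 5: P = [[1, 2, 5], [3, 4, 10], [7], [8]].
After inserting 9: P = [[1, 2, 5, 9], [3, 4, 10], [7], [8]].
After inserting 6: P = [[1, 2, 5, 6], [3, 4, 9], [7, 10], [8]].

So P = [[1, 2, 5, 6], [3, 4, 9], [7, 10], [8]], Q = [[1, 2, 3, 9], [4, 7, 8], [5, 10], [6]].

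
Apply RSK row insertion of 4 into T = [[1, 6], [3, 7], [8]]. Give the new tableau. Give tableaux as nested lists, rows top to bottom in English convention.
[[1, 4], [3, 6], [7], [8]]

In row 1, 4 replaces 6 (the leftmost entry greater than 4); 6 is bumped to row 2. In row 2, 6 replaces 7 (the leftmost entry greater than 6); 7 is bumped to row 3. In row 3, 7 replaces 8 (the leftmost entry greater than 7); 8 is bumped to row 4. 8 starts a new row 4. The new tableau is [[1, 4], [3, 6], [7], [8]].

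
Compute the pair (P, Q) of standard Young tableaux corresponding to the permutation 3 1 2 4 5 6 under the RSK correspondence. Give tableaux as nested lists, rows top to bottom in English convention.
P = [[1, 2, 4, 5, 6], [3]], Q = [[1, 3, 4, 5, 6], [2]]

Insert each entry of the permutation into P by Schensted row insertion, recording in Q the position of each new cell.

Insert 3: appended to row 1. P = [[3]], Q = [[1]].
Insert 1: 1 bumps 3 from row 1; 3 starts row 2. P = [[1], [3]], Q = [[1], [2]].
Insert 2: appended to row 1. P = [[1, 2], [3]], Q = [[1, 3], [2]].
Insert 4: appended to row 1. P = [[1, 2, 4], [3]], Q = [[1, 3, 4], [2]].
Insert 5: appended to row 1. P = [[1, 2, 4, 5], [3]], Q = [[1, 3, 4, 5], [2]].
Insert 6: appended to row 1. P = [[1, 2, 4, 5, 6], [3]], Q = [[1, 3, 4, 5, 6], [2]].

So P = [[1, 2, 4, 5, 6], [3]], Q = [[1, 3, 4, 5, 6], [2]].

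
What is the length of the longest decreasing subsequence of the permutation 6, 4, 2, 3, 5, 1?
4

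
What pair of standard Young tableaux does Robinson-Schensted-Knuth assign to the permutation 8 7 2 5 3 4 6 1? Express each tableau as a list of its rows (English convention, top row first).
P = [[1, 3, 4, 6], [2], [5], [7], [8]], Q = [[1, 4, 6, 7], [2], [3], [5], [8]]

Insert each entry of the permutation into P by Schensted row insertion, recording in Q the position of each new cell.

Insert 8: appended to row 1. P = [[8]].
Insert 7: 7 bumps 8 from row 1; 8 starts row 2. P = [[7], [8]].
Insert 2: 2 bumps 7 from row 1; 7 bumps 8 from row 2; 8 starts row 3. P = [[2], [7], [8]].
Insert 5: appended to row 1. P = [[2, 5], [7], [8]].
Insert 3: 3 bumps 5 from row 1; 5 bumps 7 from row 2; 7 bumps 8 from row 3; 8 starts row 4. P = [[2, 3], [5], [7], [8]].
Insert 4: appended to row 1. P = [[2, 3, 4], [5], [7], [8]].
Insert 6: appended to row 1. P = [[2, 3, 4, 6], [5], [7], [8]].
Insert 1: 1 bumps 2 from row 1; 2 bumps 5 from row 2; 5 bumps 7 from row 3; 7 bumps 8 from row 4; 8 starts row 5. P = [[1, 3, 4, 6], [2], [5], [7], [8]].

So P = [[1, 3, 4, 6], [2], [5], [7], [8]], Q = [[1, 4, 6, 7], [2], [3], [5], [8]].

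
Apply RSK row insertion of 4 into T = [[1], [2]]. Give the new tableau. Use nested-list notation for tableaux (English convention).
[[1, 4], [2]]

4 is larger than every entry of row 1, so it is appended to row 1. The new tableau is [[1, 4], [2]].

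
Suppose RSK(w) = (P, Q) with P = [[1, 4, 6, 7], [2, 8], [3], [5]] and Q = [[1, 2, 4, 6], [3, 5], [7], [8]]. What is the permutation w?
Reverse the RSK construction: for i from n down to 1, find the cell of Q containing i, remove the entry at that cell from P, and reverse-bump it up through P; the value ejected from row 1 is w(i).

Step i=8: Q has 8 at row 4, column 1; remove 5 from row 4 of P and reverse-bump: 5 enters row 3 and ejects 3; 3 enters row 2 and ejects 2; 2 enters row 1 and ejects 1. So w(8) = 1. P is now [[2, 4, 6, 7], [3, 8], [5]].
Step i=7: Q has 7 at row 3, column 1; remove 5 from row 3 of P and reverse-bump: 5 enters row 2 and ejects 3; 3 enters row 1 and ejects 2. So w(7) = 2. P is now [[3, 4, 6, 7], [5, 8]].
Step i=6: Q has 6 at row 1, column 4; remove that cell from P, ejecting 7. So w(6) = 7. P is now [[3, 4, 6], [5, 8]].
Step i=5: Q has 5 at row 2, column 2; remove 8 from row 2 of P and reverse-bump: 8 enters row 1 and ejects 6. So w(5) = 6. P is now [[3, 4, 8], [5]].
Step i=4: Q has 4 at row 1, column 3; remove that cell from P, ejecting 8. So w(4) = 8. P is now [[3, 4], [5]].
Step i=3: Q has 3 at row 2, column 1; remove 5 from row 2 of P and reverse-bump: 5 enters row 1 and ejects 4. So w(3) = 4. P is now [[3, 5]].
Step i=2: Q has 2 at row 1, column 2; remove that cell from P, ejecting 5. So w(2) = 5. P is now [[3]].
Step i=1: Q has 1 at row 1, column 1; remove that cell from P, ejecting 3. So w(1) = 3. P is now [].

So w = 3 5 4 8 6 7 2 1.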